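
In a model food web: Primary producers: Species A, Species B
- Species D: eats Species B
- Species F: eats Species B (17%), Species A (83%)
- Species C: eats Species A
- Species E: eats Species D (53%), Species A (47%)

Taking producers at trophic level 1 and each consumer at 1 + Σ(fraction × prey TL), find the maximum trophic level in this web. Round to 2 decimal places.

Species C: 1 + 1 = 2
Species D: 1 + 1 = 2
Species E: 1 + (0.53×2 + 0.47×1) = 2.53
Species F: 1 + (0.17×1 + 0.83×1) = 2

2.53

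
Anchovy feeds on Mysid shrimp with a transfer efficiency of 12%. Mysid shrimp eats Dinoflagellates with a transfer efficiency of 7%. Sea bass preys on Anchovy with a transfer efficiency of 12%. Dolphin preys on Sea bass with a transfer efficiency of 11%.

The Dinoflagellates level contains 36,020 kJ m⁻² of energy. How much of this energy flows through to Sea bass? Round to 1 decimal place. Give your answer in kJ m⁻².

36.3 kJ m⁻²

Mysid shrimp: 36020 × 0.07 = 2521.4 kJ m⁻²
Anchovy: 2521.4 × 0.12 = 302.568 kJ m⁻²
Sea bass: 302.568 × 0.12 = 36.30816 kJ m⁻²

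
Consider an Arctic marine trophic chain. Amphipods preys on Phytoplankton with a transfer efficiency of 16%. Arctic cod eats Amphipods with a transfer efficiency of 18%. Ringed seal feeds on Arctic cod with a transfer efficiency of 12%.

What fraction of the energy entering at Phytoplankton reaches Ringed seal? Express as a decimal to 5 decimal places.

Product of link efficiencies: 0.16 × 0.18 × 0.12 = 0.003456

0.00346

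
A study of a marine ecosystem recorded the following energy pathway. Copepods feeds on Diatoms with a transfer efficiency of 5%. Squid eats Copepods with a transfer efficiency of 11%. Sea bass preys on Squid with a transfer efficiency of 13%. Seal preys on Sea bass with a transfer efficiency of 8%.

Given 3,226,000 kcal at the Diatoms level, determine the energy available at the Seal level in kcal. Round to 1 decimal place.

Copepods: 3226000 × 0.05 = 161300 kcal
Squid: 161300 × 0.11 = 17743 kcal
Sea bass: 17743 × 0.13 = 2306.59 kcal
Seal: 2306.59 × 0.08 = 184.5272 kcal

184.5 kcal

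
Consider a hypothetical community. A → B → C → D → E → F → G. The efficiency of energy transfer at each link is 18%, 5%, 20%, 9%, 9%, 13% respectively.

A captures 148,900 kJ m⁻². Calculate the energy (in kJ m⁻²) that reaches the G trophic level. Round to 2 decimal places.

0.28 kJ m⁻²

B: 148900 × 0.18 = 26802 kJ m⁻²
C: 26802 × 0.05 = 1340.1 kJ m⁻²
D: 1340.1 × 0.2 = 268.02 kJ m⁻²
E: 268.02 × 0.09 = 24.1218 kJ m⁻²
F: 24.1218 × 0.09 = 2.170962 kJ m⁻²
G: 2.170962 × 0.13 = 0.28222506 kJ m⁻²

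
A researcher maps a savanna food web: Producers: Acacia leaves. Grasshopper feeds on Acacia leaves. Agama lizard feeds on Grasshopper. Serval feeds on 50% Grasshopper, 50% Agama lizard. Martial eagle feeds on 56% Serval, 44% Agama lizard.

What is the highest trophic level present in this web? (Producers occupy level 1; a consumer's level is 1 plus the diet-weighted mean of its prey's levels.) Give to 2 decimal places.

4.28

Grasshopper: 1 + 1 = 2
Agama lizard: 1 + 2 = 3
Serval: 1 + (0.5×2 + 0.5×3) = 3.5
Martial eagle: 1 + (0.56×3.5 + 0.44×3) = 4.28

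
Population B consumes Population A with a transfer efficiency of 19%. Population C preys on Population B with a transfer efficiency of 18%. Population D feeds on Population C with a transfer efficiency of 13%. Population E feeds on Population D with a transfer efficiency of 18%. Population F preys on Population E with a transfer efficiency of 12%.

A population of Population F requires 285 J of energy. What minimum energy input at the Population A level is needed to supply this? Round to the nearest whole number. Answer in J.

2967711 J

Cumulative transfer efficiency: 0.19 × 0.18 × 0.13 × 0.18 × 0.12 = 0.0000960336
Population A energy = 285 / 0.0000960336 = 2967711 J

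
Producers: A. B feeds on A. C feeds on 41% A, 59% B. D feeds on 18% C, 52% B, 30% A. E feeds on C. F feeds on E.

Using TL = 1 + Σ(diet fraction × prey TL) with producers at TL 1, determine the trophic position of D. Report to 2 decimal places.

2.81

B: 1 + 1 = 2
C: 1 + (0.41×1 + 0.59×2) = 2.59
D: 1 + (0.18×2.59 + 0.52×2 + 0.3×1) = 2.8062
E: 1 + 2.59 = 3.59
F: 1 + 3.59 = 4.59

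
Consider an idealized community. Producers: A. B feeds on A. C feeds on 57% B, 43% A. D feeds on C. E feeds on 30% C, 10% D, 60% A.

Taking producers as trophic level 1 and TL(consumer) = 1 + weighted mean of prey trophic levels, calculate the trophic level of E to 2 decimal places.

B: 1 + 1 = 2
C: 1 + (0.57×2 + 0.43×1) = 2.57
D: 1 + 2.57 = 3.57
E: 1 + (0.3×2.57 + 0.1×3.57 + 0.6×1) = 2.728

2.73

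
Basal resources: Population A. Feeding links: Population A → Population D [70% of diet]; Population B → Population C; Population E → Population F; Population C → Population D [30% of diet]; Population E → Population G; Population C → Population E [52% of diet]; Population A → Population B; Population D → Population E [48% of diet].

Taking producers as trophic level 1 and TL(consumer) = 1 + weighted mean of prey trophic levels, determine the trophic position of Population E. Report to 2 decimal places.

3.81

Population B: 1 + 1 = 2
Population C: 1 + 2 = 3
Population D: 1 + (0.7×1 + 0.3×3) = 2.6
Population E: 1 + (0.52×3 + 0.48×2.6) = 3.808
Population F: 1 + 3.808 = 4.808
Population G: 1 + 3.808 = 4.808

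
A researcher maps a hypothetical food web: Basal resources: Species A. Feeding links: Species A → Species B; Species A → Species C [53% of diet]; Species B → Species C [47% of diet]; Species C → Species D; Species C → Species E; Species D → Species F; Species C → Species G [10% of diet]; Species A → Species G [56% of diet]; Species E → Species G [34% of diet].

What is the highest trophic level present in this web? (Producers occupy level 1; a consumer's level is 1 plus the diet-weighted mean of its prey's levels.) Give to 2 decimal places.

4.47

Species B: 1 + 1 = 2
Species C: 1 + (0.53×1 + 0.47×2) = 2.47
Species D: 1 + 2.47 = 3.47
Species E: 1 + 2.47 = 3.47
Species F: 1 + 3.47 = 4.47
Species G: 1 + (0.1×2.47 + 0.56×1 + 0.34×3.47) = 2.9868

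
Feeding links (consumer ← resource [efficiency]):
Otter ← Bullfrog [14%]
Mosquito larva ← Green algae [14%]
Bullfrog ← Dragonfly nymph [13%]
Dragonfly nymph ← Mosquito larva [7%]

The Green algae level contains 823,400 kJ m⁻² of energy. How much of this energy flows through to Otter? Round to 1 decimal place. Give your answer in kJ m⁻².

Mosquito larva: 823400 × 0.14 = 115276 kJ m⁻²
Dragonfly nymph: 115276 × 0.07 = 8069.32 kJ m⁻²
Bullfrog: 8069.32 × 0.13 = 1049.0116 kJ m⁻²
Otter: 1049.0116 × 0.14 = 146.861624 kJ m⁻²

146.9 kJ m⁻²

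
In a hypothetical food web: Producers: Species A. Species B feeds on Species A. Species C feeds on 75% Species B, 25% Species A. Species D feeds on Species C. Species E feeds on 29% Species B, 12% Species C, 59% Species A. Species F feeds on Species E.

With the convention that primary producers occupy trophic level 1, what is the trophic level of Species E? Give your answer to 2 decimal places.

Species B: 1 + 1 = 2
Species C: 1 + (0.75×2 + 0.25×1) = 2.75
Species D: 1 + 2.75 = 3.75
Species E: 1 + (0.29×2 + 0.12×2.75 + 0.59×1) = 2.5
Species F: 1 + 2.5 = 3.5

2.50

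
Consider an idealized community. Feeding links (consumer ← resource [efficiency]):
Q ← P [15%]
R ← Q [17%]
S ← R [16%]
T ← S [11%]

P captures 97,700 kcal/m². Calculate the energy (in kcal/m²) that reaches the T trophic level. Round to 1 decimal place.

Q: 97700 × 0.15 = 14655 kcal/m²
R: 14655 × 0.17 = 2491.35 kcal/m²
S: 2491.35 × 0.16 = 398.616 kcal/m²
T: 398.616 × 0.11 = 43.84776 kcal/m²

43.8 kcal/m²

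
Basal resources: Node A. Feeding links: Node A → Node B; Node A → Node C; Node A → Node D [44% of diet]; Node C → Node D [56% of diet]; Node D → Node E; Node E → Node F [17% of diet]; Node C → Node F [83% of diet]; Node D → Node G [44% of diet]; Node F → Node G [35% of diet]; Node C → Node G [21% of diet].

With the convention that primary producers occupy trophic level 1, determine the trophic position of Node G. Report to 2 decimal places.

Node B: 1 + 1 = 2
Node C: 1 + 1 = 2
Node D: 1 + (0.44×1 + 0.56×2) = 2.56
Node E: 1 + 2.56 = 3.56
Node F: 1 + (0.17×3.56 + 0.83×2) = 3.2652
Node G: 1 + (0.44×2.56 + 0.35×3.2652 + 0.21×2) = 3.68922

3.69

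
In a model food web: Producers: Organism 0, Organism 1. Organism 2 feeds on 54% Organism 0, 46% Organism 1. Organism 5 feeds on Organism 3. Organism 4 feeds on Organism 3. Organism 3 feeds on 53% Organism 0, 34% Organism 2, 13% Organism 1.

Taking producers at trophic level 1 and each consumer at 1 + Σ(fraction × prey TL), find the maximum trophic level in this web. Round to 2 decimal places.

Organism 2: 1 + (0.54×1 + 0.46×1) = 2
Organism 3: 1 + (0.53×1 + 0.34×2 + 0.13×1) = 2.34
Organism 4: 1 + 2.34 = 3.34
Organism 5: 1 + 2.34 = 3.34

3.34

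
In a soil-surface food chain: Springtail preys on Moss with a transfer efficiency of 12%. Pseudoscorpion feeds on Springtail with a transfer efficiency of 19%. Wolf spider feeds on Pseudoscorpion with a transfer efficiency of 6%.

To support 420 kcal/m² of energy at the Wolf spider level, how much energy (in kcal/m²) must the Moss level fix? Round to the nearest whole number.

307018 kcal/m²

Cumulative transfer efficiency: 0.12 × 0.19 × 0.06 = 0.001368
Moss energy = 420 / 0.001368 = 307018 kcal/m²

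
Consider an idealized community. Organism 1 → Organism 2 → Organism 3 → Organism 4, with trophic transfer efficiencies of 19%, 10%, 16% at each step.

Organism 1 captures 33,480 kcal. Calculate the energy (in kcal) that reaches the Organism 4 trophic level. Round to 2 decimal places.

101.78 kcal

Organism 2: 33480 × 0.19 = 6361.2 kcal
Organism 3: 6361.2 × 0.1 = 636.12 kcal
Organism 4: 636.12 × 0.16 = 101.7792 kcal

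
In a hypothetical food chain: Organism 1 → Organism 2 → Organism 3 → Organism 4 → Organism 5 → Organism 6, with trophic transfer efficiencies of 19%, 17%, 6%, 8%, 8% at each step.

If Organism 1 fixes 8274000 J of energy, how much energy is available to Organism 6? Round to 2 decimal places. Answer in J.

Organism 2: 8274000 × 0.19 = 1572060 J
Organism 3: 1572060 × 0.17 = 267250.2 J
Organism 4: 267250.2 × 0.06 = 16035.012 J
Organism 5: 16035.012 × 0.08 = 1282.80096 J
Organism 6: 1282.80096 × 0.08 = 102.6240768 J

102.62 J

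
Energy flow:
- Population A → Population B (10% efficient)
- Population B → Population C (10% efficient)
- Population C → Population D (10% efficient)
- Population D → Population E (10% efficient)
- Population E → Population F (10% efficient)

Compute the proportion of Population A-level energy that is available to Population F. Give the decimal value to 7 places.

0.0000100

Product of link efficiencies: 0.1 × 0.1 × 0.1 × 0.1 × 0.1 = 0.00001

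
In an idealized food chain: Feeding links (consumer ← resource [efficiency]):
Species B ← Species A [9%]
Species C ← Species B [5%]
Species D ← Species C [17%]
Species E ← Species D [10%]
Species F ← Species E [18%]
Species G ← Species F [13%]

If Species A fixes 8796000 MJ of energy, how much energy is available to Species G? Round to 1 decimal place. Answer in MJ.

Species B: 8796000 × 0.09 = 791640 MJ
Species C: 791640 × 0.05 = 39582 MJ
Species D: 39582 × 0.17 = 6728.94 MJ
Species E: 6728.94 × 0.1 = 672.894 MJ
Species F: 672.894 × 0.18 = 121.12092 MJ
Species G: 121.12092 × 0.13 = 15.7457196 MJ

15.7 MJ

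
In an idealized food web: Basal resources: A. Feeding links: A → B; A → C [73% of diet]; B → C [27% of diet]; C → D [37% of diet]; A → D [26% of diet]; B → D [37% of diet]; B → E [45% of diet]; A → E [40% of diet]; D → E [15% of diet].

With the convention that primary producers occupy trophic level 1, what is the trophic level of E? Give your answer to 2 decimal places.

B: 1 + 1 = 2
C: 1 + (0.73×1 + 0.27×2) = 2.27
D: 1 + (0.37×2.27 + 0.26×1 + 0.37×2) = 2.8399
E: 1 + (0.45×2 + 0.4×1 + 0.15×2.8399) = 2.725985

2.73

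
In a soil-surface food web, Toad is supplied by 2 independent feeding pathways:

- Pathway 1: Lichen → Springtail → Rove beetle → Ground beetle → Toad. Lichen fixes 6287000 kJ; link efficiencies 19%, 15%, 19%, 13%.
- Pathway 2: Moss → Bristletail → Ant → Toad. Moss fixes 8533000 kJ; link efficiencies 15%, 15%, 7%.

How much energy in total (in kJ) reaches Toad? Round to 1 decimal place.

Pathway 1: 6287000 × 0.19 × 0.15 × 0.19 × 0.13 = 4425.73365 kJ
Pathway 2: 8533000 × 0.15 × 0.15 × 0.07 = 13439.475 kJ
Total at Toad: 4425.73365 + 13439.475 = 17865.20865 kJ

17865.2 kJ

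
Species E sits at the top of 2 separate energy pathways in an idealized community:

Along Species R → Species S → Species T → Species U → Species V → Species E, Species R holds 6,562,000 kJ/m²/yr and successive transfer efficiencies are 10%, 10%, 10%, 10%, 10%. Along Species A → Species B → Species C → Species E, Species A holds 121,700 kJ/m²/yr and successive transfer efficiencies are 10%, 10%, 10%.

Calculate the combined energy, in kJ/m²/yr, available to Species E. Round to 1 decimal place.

187.3 kJ/m²/yr

Via Species R: 6562000 × 0.1 × 0.1 × 0.1 × 0.1 × 0.1 = 65.62 kJ/m²/yr
Via Species A: 121700 × 0.1 × 0.1 × 0.1 = 121.7 kJ/m²/yr
Total at Species E: 65.62 + 121.7 = 187.32 kJ/m²/yr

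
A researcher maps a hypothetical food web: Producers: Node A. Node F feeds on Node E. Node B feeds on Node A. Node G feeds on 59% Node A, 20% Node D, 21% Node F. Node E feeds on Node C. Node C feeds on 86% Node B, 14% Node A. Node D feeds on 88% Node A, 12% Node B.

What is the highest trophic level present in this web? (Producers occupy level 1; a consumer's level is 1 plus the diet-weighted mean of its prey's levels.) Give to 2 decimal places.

4.86

Node B: 1 + 1 = 2
Node C: 1 + (0.86×2 + 0.14×1) = 2.86
Node D: 1 + (0.88×1 + 0.12×2) = 2.12
Node E: 1 + 2.86 = 3.86
Node F: 1 + 3.86 = 4.86
Node G: 1 + (0.59×1 + 0.2×2.12 + 0.21×4.86) = 3.0346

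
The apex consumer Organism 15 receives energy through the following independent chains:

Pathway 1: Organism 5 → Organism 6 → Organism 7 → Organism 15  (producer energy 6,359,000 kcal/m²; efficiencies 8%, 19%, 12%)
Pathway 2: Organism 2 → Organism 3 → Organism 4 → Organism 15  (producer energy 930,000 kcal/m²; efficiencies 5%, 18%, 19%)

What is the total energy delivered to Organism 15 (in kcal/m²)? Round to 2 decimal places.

Pathway 1: 6359000 × 0.08 × 0.19 × 0.12 = 11598.816 kcal/m²
Pathway 2: 930000 × 0.05 × 0.18 × 0.19 = 1590.3 kcal/m²
Total at Organism 15: 11598.816 + 1590.3 = 13189.116 kcal/m²

13189.12 kcal/m²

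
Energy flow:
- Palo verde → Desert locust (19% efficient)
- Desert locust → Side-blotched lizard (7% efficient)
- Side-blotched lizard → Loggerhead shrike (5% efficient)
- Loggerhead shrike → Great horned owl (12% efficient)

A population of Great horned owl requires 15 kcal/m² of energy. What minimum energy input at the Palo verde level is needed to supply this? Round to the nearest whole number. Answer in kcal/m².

Cumulative transfer efficiency: 0.19 × 0.07 × 0.05 × 0.12 = 0.0000798
Palo verde energy = 15 / 0.0000798 = 187970 kcal/m²

187970 kcal/m²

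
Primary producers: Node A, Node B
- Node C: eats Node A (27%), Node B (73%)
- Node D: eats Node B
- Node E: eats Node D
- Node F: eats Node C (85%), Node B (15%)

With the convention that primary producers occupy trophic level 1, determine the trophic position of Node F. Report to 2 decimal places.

2.85

Node C: 1 + (0.27×1 + 0.73×1) = 2
Node D: 1 + 1 = 2
Node E: 1 + 2 = 3
Node F: 1 + (0.85×2 + 0.15×1) = 2.85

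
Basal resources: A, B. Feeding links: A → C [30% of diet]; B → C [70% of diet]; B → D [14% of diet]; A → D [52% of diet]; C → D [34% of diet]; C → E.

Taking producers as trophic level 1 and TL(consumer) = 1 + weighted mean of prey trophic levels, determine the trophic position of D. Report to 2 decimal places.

C: 1 + (0.3×1 + 0.7×1) = 2
D: 1 + (0.14×1 + 0.52×1 + 0.34×2) = 2.34
E: 1 + 2 = 3

2.34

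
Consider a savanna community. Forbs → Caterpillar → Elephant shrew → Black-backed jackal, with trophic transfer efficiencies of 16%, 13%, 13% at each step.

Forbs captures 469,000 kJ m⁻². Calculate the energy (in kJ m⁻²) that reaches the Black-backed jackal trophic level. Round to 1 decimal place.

1268.2 kJ m⁻²

Caterpillar: 469000 × 0.16 = 75040 kJ m⁻²
Elephant shrew: 75040 × 0.13 = 9755.2 kJ m⁻²
Black-backed jackal: 9755.2 × 0.13 = 1268.176 kJ m⁻²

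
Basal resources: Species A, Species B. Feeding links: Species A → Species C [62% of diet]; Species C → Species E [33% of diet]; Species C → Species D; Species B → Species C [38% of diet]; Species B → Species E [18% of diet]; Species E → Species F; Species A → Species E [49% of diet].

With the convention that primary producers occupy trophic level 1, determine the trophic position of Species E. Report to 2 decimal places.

2.33

Species C: 1 + (0.38×1 + 0.62×1) = 2
Species D: 1 + 2 = 3
Species E: 1 + (0.18×1 + 0.33×2 + 0.49×1) = 2.33
Species F: 1 + 2.33 = 3.33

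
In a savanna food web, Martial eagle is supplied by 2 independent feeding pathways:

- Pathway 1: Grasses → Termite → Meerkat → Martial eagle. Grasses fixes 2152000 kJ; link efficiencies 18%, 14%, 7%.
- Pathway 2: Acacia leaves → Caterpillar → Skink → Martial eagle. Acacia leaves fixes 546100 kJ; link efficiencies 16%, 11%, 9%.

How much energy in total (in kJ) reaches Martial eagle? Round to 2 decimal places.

Pathway 1: 2152000 × 0.18 × 0.14 × 0.07 = 3796.128 kJ
Pathway 2: 546100 × 0.16 × 0.11 × 0.09 = 865.0224 kJ
Total at Martial eagle: 3796.128 + 865.0224 = 4661.1504 kJ

4661.15 kJ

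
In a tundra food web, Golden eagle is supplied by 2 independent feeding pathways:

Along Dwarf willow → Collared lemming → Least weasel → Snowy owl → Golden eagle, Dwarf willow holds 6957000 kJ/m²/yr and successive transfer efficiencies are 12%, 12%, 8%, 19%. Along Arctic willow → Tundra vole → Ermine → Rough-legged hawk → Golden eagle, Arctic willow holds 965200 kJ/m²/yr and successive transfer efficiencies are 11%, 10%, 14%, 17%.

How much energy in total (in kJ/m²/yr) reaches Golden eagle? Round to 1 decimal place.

1775.4 kJ/m²/yr

Via Dwarf willow: 6957000 × 0.12 × 0.12 × 0.08 × 0.19 = 1522.74816 kJ/m²/yr
Via Arctic willow: 965200 × 0.11 × 0.1 × 0.14 × 0.17 = 252.68936 kJ/m²/yr
Total at Golden eagle: 1522.74816 + 252.68936 = 1775.43752 kJ/m²/yr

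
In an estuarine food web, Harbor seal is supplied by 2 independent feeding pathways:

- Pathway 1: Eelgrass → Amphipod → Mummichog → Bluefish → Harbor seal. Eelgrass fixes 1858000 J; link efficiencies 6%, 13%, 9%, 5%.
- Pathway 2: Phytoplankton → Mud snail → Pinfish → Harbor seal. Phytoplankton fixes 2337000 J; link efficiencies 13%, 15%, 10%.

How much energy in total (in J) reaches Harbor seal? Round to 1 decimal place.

4622.4 J

Pathway 1: 1858000 × 0.06 × 0.13 × 0.09 × 0.05 = 65.2158 J
Pathway 2: 2337000 × 0.13 × 0.15 × 0.1 = 4557.15 J
Total at Harbor seal: 65.2158 + 4557.15 = 4622.3658 J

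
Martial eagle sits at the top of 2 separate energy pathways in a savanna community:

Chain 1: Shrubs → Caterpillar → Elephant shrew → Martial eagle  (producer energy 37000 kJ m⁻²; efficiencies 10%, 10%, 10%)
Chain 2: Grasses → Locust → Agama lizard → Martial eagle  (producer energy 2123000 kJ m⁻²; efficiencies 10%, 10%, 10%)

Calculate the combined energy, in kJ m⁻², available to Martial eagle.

2160 kJ m⁻²

Chain 1: 37000 × 0.1 × 0.1 × 0.1 = 37 kJ m⁻²
Chain 2: 2123000 × 0.1 × 0.1 × 0.1 = 2123 kJ m⁻²
Total at Martial eagle: 37 + 2123 = 2160 kJ m⁻²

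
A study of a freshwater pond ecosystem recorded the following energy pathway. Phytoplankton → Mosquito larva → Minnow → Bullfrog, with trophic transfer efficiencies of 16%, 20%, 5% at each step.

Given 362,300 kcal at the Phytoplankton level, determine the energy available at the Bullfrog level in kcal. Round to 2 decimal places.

579.68 kcal

Mosquito larva: 362300 × 0.16 = 57968 kcal
Minnow: 57968 × 0.2 = 11593.6 kcal
Bullfrog: 11593.6 × 0.05 = 579.68 kcal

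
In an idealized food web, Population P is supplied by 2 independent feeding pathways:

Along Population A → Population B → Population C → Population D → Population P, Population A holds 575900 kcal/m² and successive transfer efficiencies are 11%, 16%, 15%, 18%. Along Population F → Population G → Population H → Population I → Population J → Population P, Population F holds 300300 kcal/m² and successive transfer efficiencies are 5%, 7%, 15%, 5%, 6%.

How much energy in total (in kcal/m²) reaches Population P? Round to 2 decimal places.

274.14 kcal/m²

Via Population A: 575900 × 0.11 × 0.16 × 0.15 × 0.18 = 273.66768 kcal/m²
Via Population F: 300300 × 0.05 × 0.07 × 0.15 × 0.05 × 0.06 = 0.4729725 kcal/m²
Total at Population P: 273.66768 + 0.4729725 = 274.1406525 kcal/m²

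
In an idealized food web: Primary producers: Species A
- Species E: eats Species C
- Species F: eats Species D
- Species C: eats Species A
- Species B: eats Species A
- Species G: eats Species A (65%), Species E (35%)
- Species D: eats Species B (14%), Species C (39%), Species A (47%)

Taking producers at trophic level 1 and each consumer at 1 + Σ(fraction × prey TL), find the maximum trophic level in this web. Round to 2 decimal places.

3.53

Species B: 1 + 1 = 2
Species C: 1 + 1 = 2
Species D: 1 + (0.14×2 + 0.39×2 + 0.47×1) = 2.53
Species E: 1 + 2 = 3
Species F: 1 + 2.53 = 3.53
Species G: 1 + (0.65×1 + 0.35×3) = 2.7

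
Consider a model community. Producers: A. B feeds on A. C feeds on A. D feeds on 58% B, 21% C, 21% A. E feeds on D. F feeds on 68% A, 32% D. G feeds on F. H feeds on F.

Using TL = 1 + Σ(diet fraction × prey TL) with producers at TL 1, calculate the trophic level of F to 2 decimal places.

2.57

B: 1 + 1 = 2
C: 1 + 1 = 2
D: 1 + (0.58×2 + 0.21×2 + 0.21×1) = 2.79
E: 1 + 2.79 = 3.79
F: 1 + (0.68×1 + 0.32×2.79) = 2.5728
G: 1 + 2.5728 = 3.5728
H: 1 + 2.5728 = 3.5728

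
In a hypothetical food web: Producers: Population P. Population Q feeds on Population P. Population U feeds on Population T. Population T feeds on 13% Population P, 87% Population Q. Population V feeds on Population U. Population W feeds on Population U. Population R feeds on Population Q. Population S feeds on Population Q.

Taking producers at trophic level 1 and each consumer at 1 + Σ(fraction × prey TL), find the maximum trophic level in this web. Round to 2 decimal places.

Population Q: 1 + 1 = 2
Population R: 1 + 2 = 3
Population S: 1 + 2 = 3
Population T: 1 + (0.13×1 + 0.87×2) = 2.87
Population U: 1 + 2.87 = 3.87
Population V: 1 + 3.87 = 4.87
Population W: 1 + 3.87 = 4.87

4.87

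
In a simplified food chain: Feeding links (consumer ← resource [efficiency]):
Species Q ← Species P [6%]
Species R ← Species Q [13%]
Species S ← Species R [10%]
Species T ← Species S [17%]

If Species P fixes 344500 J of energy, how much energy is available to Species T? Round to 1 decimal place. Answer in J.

45.7 J

Species Q: 344500 × 0.06 = 20670 J
Species R: 20670 × 0.13 = 2687.1 J
Species S: 2687.1 × 0.1 = 268.71 J
Species T: 268.71 × 0.17 = 45.6807 J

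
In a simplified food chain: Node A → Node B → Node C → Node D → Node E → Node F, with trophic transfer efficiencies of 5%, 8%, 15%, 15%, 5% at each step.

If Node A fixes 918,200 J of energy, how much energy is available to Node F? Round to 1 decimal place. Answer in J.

Node B: 918200 × 0.05 = 45910 J
Node C: 45910 × 0.08 = 3672.8 J
Node D: 3672.8 × 0.15 = 550.92 J
Node E: 550.92 × 0.15 = 82.638 J
Node F: 82.638 × 0.05 = 4.1319 J

4.1 J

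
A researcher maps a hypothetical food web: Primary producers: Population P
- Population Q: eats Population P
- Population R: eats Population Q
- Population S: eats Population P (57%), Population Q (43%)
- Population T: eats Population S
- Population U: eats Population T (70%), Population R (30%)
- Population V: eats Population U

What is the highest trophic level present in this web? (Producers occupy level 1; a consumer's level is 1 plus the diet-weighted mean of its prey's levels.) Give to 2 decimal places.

5.30

Population Q: 1 + 1 = 2
Population R: 1 + 2 = 3
Population S: 1 + (0.57×1 + 0.43×2) = 2.43
Population T: 1 + 2.43 = 3.43
Population U: 1 + (0.7×3.43 + 0.3×3) = 4.301
Population V: 1 + 4.301 = 5.301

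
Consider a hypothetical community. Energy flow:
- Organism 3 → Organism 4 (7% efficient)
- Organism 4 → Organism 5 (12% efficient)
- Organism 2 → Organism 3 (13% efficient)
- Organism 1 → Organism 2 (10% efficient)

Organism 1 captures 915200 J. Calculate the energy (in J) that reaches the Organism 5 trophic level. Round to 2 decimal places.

Organism 2: 915200 × 0.1 = 91520 J
Organism 3: 91520 × 0.13 = 11897.6 J
Organism 4: 11897.6 × 0.07 = 832.832 J
Organism 5: 832.832 × 0.12 = 99.93984 J

99.94 J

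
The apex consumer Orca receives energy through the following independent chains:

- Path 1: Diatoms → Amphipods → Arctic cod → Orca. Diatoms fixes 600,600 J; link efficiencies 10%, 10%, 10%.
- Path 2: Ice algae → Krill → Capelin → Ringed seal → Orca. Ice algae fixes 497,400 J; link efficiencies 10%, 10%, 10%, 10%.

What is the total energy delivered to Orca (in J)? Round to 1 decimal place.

Path 1: 600600 × 0.1 × 0.1 × 0.1 = 600.6 J
Path 2: 497400 × 0.1 × 0.1 × 0.1 × 0.1 = 49.74 J
Total at Orca: 600.6 + 49.74 = 650.34 J

650.3 J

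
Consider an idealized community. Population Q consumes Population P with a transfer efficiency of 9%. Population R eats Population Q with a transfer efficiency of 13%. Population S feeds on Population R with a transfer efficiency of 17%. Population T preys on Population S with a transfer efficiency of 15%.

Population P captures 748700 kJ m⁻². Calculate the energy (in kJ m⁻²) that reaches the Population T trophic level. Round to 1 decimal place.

Population Q: 748700 × 0.09 = 67383 kJ m⁻²
Population R: 67383 × 0.13 = 8759.79 kJ m⁻²
Population S: 8759.79 × 0.17 = 1489.1643 kJ m⁻²
Population T: 1489.1643 × 0.15 = 223.374645 kJ m⁻²

223.4 kJ m⁻²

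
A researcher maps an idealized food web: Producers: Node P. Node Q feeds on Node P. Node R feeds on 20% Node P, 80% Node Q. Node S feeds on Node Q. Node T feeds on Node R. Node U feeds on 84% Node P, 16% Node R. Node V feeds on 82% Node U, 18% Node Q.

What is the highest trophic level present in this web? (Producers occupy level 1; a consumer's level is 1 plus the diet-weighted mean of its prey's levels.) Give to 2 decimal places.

Node Q: 1 + 1 = 2
Node R: 1 + (0.2×1 + 0.8×2) = 2.8
Node S: 1 + 2 = 3
Node T: 1 + 2.8 = 3.8
Node U: 1 + (0.84×1 + 0.16×2.8) = 2.288
Node V: 1 + (0.82×2.288 + 0.18×2) = 3.23616

3.80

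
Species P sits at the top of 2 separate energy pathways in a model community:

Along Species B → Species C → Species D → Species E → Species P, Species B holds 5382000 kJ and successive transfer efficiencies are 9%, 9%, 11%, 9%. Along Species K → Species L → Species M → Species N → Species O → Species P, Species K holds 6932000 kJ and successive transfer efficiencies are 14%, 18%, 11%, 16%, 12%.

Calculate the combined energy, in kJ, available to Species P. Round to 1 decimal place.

800.5 kJ

Via Species B: 5382000 × 0.09 × 0.09 × 0.11 × 0.09 = 431.58258 kJ
Via Species K: 6932000 × 0.14 × 0.18 × 0.11 × 0.16 × 0.12 = 368.9376768 kJ
Total at Species P: 431.58258 + 368.9376768 = 800.5202568 kJ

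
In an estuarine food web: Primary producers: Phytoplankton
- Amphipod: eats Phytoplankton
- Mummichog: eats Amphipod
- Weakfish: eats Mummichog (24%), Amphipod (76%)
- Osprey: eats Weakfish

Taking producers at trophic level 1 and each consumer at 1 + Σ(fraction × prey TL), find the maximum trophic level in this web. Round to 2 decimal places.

4.24

Amphipod: 1 + 1 = 2
Mummichog: 1 + 2 = 3
Weakfish: 1 + (0.24×3 + 0.76×2) = 3.24
Osprey: 1 + 3.24 = 4.24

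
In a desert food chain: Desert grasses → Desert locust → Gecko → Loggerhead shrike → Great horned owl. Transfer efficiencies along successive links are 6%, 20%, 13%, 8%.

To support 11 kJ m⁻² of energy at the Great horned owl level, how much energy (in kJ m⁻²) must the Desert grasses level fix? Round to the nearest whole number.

Cumulative transfer efficiency: 0.06 × 0.2 × 0.13 × 0.08 = 0.0001248
Desert grasses energy = 11 / 0.0001248 = 88141 kJ m⁻²

88141 kJ m⁻²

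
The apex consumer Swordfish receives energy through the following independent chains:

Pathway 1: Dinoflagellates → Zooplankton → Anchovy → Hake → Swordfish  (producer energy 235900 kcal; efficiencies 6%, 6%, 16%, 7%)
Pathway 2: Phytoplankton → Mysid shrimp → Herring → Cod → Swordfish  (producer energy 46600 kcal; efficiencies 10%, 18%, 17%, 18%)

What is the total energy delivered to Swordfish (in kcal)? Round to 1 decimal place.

35.2 kcal

Pathway 1: 235900 × 0.06 × 0.06 × 0.16 × 0.07 = 9.511488 kcal
Pathway 2: 46600 × 0.1 × 0.18 × 0.17 × 0.18 = 25.66728 kcal
Total at Swordfish: 9.511488 + 25.66728 = 35.178768 kcal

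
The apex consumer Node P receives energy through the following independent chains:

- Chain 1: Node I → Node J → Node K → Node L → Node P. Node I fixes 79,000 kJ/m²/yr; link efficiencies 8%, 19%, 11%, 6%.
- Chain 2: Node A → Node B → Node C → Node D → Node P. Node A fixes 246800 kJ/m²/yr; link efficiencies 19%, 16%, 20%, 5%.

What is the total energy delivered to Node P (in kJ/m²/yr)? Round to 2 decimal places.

Chain 1: 79000 × 0.08 × 0.19 × 0.11 × 0.06 = 7.92528 kJ/m²/yr
Chain 2: 246800 × 0.19 × 0.16 × 0.2 × 0.05 = 75.0272 kJ/m²/yr
Total at Node P: 7.92528 + 75.0272 = 82.95248 kJ/m²/yr

82.95 kJ/m²/yr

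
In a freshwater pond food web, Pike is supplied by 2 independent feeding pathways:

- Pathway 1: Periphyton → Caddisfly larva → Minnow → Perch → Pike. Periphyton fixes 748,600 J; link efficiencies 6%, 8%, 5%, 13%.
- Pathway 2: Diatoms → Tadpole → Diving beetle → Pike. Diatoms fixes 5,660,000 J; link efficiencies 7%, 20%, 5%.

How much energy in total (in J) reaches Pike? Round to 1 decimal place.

3985.4 J

Pathway 1: 748600 × 0.06 × 0.08 × 0.05 × 0.13 = 23.35632 J
Pathway 2: 5660000 × 0.07 × 0.2 × 0.05 = 3962 J
Total at Pike: 23.35632 + 3962 = 3985.35632 J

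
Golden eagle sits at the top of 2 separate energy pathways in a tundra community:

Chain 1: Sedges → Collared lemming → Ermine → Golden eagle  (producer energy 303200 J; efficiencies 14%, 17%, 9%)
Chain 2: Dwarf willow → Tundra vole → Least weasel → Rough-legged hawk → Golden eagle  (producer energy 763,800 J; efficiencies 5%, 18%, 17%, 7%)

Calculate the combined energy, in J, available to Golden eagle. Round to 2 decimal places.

Chain 1: 303200 × 0.14 × 0.17 × 0.09 = 649.4544 J
Chain 2: 763800 × 0.05 × 0.18 × 0.17 × 0.07 = 81.80298 J
Total at Golden eagle: 649.4544 + 81.80298 = 731.25738 J

731.26 J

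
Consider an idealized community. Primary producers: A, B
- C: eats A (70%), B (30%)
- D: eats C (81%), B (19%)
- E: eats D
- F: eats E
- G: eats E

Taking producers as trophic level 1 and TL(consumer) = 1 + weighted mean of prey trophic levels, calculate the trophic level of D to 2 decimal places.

2.81

C: 1 + (0.7×1 + 0.3×1) = 2
D: 1 + (0.81×2 + 0.19×1) = 2.81
E: 1 + 2.81 = 3.81
F: 1 + 3.81 = 4.81
G: 1 + 3.81 = 4.81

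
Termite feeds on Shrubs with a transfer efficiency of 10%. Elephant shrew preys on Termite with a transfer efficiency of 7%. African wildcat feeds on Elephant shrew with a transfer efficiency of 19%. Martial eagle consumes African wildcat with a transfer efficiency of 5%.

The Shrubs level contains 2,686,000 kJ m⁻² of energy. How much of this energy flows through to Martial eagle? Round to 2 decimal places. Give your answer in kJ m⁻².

178.62 kJ m⁻²

Termite: 2686000 × 0.1 = 268600 kJ m⁻²
Elephant shrew: 268600 × 0.07 = 18802 kJ m⁻²
African wildcat: 18802 × 0.19 = 3572.38 kJ m⁻²
Martial eagle: 3572.38 × 0.05 = 178.619 kJ m⁻²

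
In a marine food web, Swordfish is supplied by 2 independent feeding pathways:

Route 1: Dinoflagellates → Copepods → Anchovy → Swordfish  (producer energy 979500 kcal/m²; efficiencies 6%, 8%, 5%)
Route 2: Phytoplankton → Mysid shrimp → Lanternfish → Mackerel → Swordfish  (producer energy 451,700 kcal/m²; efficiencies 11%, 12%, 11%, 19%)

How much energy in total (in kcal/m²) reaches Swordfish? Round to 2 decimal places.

359.69 kcal/m²

Route 1: 979500 × 0.06 × 0.08 × 0.05 = 235.08 kcal/m²
Route 2: 451700 × 0.11 × 0.12 × 0.11 × 0.19 = 124.614996 kcal/m²
Total at Swordfish: 235.08 + 124.614996 = 359.694996 kcal/m²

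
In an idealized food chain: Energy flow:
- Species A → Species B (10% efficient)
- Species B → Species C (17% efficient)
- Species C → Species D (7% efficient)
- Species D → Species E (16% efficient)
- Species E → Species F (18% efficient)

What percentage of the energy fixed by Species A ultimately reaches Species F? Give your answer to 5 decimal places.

Product of link efficiencies: 0.1 × 0.17 × 0.07 × 0.16 × 0.18 = 0.000034272
As a percentage: 0.000034272 × 100 = 0.00343%

0.00343%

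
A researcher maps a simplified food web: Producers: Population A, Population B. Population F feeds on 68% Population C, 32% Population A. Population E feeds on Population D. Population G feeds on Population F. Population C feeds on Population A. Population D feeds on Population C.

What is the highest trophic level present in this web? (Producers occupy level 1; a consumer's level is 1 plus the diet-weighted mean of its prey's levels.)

Population C: 1 + 1 = 2
Population D: 1 + 2 = 3
Population E: 1 + 3 = 4
Population F: 1 + (0.68×2 + 0.32×1) = 2.68
Population G: 1 + 2.68 = 3.68

4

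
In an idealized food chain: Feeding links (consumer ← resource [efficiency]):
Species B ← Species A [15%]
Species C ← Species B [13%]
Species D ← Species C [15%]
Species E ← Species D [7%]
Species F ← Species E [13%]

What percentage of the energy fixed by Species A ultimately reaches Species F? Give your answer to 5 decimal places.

0.00266%

Product of link efficiencies: 0.15 × 0.13 × 0.15 × 0.07 × 0.13 = 0.0000266175
As a percentage: 0.0000266175 × 100 = 0.00266%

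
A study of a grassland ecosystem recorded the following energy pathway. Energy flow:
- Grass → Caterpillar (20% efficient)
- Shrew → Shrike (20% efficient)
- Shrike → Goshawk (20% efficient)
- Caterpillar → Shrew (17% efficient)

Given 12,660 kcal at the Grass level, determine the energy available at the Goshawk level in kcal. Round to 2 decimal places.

17.22 kcal

Caterpillar: 12660 × 0.2 = 2532 kcal
Shrew: 2532 × 0.17 = 430.44 kcal
Shrike: 430.44 × 0.2 = 86.088 kcal
Goshawk: 86.088 × 0.2 = 17.2176 kcal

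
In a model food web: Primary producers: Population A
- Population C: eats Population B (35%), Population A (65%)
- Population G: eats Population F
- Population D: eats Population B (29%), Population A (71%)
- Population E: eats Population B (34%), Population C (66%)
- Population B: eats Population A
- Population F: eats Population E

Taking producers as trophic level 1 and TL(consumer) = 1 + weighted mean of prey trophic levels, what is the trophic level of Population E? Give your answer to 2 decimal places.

3.23

Population B: 1 + 1 = 2
Population C: 1 + (0.35×2 + 0.65×1) = 2.35
Population D: 1 + (0.29×2 + 0.71×1) = 2.29
Population E: 1 + (0.34×2 + 0.66×2.35) = 3.231
Population F: 1 + 3.231 = 4.231
Population G: 1 + 4.231 = 5.231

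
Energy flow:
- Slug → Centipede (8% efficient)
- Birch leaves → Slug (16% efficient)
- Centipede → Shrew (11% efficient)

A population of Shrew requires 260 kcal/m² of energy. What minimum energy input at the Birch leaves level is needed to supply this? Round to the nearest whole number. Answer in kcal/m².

Cumulative transfer efficiency: 0.16 × 0.08 × 0.11 = 0.001408
Birch leaves energy = 260 / 0.001408 = 184659 kcal/m²

184659 kcal/m²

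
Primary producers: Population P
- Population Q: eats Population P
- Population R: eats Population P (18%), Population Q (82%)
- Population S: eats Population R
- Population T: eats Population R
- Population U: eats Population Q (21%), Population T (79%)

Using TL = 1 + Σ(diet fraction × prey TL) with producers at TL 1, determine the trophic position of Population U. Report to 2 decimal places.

4.44

Population Q: 1 + 1 = 2
Population R: 1 + (0.18×1 + 0.82×2) = 2.82
Population S: 1 + 2.82 = 3.82
Population T: 1 + 2.82 = 3.82
Population U: 1 + (0.21×2 + 0.79×3.82) = 4.4378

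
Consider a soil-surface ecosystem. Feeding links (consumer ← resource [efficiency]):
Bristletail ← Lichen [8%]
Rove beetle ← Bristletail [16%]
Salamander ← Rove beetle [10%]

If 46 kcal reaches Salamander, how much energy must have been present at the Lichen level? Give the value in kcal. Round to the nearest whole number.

Cumulative transfer efficiency: 0.08 × 0.16 × 0.1 = 0.00128
Lichen energy = 46 / 0.00128 = 35938 kcal

35938 kcal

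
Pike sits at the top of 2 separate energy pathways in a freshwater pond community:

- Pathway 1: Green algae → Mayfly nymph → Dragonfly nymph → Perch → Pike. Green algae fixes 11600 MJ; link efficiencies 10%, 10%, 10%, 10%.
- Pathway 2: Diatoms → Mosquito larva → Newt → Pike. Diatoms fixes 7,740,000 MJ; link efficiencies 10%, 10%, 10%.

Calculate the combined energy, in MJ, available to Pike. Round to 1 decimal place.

Pathway 1: 11600 × 0.1 × 0.1 × 0.1 × 0.1 = 1.16 MJ
Pathway 2: 7740000 × 0.1 × 0.1 × 0.1 = 7740 MJ
Total at Pike: 1.16 + 7740 = 7741.16 MJ

7741.2 MJ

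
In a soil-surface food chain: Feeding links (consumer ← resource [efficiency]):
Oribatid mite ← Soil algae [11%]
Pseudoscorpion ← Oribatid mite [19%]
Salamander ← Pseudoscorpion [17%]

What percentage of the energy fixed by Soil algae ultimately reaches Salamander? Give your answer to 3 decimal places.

0.355%

Product of link efficiencies: 0.11 × 0.19 × 0.17 = 0.003553
As a percentage: 0.003553 × 100 = 0.355%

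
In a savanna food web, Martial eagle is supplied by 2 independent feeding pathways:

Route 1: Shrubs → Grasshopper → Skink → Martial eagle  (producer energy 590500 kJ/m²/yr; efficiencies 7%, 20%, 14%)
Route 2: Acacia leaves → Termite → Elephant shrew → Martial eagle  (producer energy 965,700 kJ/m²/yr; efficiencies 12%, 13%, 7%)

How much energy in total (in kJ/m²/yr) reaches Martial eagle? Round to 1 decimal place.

Route 1: 590500 × 0.07 × 0.2 × 0.14 = 1157.38 kJ/m²/yr
Route 2: 965700 × 0.12 × 0.13 × 0.07 = 1054.5444 kJ/m²/yr
Total at Martial eagle: 1157.38 + 1054.5444 = 2211.9244 kJ/m²/yr

2211.9 kJ/m²/yr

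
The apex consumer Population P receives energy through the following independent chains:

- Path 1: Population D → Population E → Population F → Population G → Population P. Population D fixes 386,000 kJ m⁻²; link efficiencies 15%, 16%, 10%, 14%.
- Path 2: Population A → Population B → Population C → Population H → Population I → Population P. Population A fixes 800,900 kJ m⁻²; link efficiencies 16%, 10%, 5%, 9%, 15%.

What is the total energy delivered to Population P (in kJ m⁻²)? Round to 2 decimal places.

Path 1: 386000 × 0.15 × 0.16 × 0.1 × 0.14 = 129.696 kJ m⁻²
Path 2: 800900 × 0.16 × 0.1 × 0.05 × 0.09 × 0.15 = 8.64972 kJ m⁻²
Total at Population P: 129.696 + 8.64972 = 138.34572 kJ m⁻²

138.35 kJ m⁻²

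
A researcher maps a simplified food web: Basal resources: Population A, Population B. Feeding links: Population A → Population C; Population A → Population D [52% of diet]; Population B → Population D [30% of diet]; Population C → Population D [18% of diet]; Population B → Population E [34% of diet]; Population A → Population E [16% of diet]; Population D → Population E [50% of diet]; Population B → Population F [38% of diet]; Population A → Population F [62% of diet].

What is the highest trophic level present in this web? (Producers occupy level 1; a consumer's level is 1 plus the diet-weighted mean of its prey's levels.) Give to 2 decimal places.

2.59

Population C: 1 + 1 = 2
Population D: 1 + (0.52×1 + 0.3×1 + 0.18×2) = 2.18
Population E: 1 + (0.34×1 + 0.16×1 + 0.5×2.18) = 2.59
Population F: 1 + (0.38×1 + 0.62×1) = 2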